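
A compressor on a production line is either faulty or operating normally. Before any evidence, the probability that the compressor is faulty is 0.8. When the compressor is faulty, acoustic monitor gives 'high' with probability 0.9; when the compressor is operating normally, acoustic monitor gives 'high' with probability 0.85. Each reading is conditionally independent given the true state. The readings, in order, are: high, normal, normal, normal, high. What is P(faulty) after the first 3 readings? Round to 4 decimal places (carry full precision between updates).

0.6531

Apply Bayes' rule sequentially, carrying P(faulty) forward.
After 'high': P(faulty) = 0.9·0.8000 / (0.9·0.8000 + 0.85·0.2000) ≈ 0.8090
After 'normal': P(faulty) = 0.1·0.8090 / (0.1·0.8090 + 0.15·0.1910) ≈ 0.7385
After 'normal': P(faulty) = 0.1·0.7385 / (0.1·0.7385 + 0.15·0.2615) ≈ 0.6531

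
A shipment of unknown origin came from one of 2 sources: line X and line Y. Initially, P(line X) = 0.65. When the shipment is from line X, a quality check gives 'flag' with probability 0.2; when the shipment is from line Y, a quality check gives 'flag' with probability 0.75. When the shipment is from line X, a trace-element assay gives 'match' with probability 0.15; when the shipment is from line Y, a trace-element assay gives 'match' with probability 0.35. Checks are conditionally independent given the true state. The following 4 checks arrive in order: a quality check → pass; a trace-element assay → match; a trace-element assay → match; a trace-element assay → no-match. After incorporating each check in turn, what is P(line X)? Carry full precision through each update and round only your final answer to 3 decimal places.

Each posterior becomes the prior for the next update.
After a quality check='pass': P(line X) = 0.8·0.6500 / (0.8·0.6500 + 0.25·0.3500) ≈ 0.8560
After a trace-element assay='match': P(line X) = 0.15·0.8560 / (0.15·0.8560 + 0.35·0.1440) ≈ 0.7181
After a trace-element assay='match': P(line X) = 0.15·0.7181 / (0.15·0.7181 + 0.35·0.2819) ≈ 0.5219
After a trace-element assay='no-match': P(line X) = 0.85·0.5219 / (0.85·0.5219 + 0.65·0.4781) ≈ 0.5880

0.588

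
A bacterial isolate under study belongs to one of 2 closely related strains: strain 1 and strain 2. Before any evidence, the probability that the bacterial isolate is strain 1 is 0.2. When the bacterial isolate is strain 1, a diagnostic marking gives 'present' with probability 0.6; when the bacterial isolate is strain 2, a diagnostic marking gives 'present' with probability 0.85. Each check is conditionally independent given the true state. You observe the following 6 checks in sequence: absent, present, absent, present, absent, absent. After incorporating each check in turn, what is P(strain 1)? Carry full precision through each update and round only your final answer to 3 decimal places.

After 'absent': P(strain 1) = 0.4·0.2000 / (0.4·0.2000 + 0.15·0.8000) ≈ 0.4000
After 'present': P(strain 1) = 0.6·0.4000 / (0.6·0.4000 + 0.85·0.6000) ≈ 0.3200
After 'absent': P(strain 1) = 0.4·0.3200 / (0.4·0.3200 + 0.15·0.6800) ≈ 0.5565
After 'present': P(strain 1) = 0.6·0.5565 / (0.6·0.5565 + 0.85·0.4435) ≈ 0.4697
After 'absent': P(strain 1) = 0.4·0.4697 / (0.4·0.4697 + 0.15·0.5303) ≈ 0.7026
After 'absent': P(strain 1) = 0.4·0.7026 / (0.4·0.7026 + 0.15·0.2974) ≈ 0.8630

0.863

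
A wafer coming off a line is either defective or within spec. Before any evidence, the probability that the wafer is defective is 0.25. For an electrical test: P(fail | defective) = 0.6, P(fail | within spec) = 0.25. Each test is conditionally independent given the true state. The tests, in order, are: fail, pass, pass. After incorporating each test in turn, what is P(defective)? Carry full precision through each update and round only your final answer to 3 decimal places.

After 'fail': P(defective) = 0.6·0.2500 / (0.6·0.2500 + 0.25·0.7500) ≈ 0.4444
After 'pass': P(defective) = 0.4·0.4444 / (0.4·0.4444 + 0.75·0.5556) ≈ 0.2991
After 'pass': P(defective) = 0.4·0.2991 / (0.4·0.2991 + 0.75·0.7009) ≈ 0.1854

0.185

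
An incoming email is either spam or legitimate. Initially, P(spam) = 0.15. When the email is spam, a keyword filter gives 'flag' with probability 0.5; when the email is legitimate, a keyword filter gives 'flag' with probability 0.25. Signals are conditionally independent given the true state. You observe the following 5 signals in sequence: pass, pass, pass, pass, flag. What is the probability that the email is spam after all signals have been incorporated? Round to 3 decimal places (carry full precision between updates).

0.065

After 'pass': P(spam) = 0.5·0.1500 / (0.5·0.1500 + 0.75·0.8500) ≈ 0.1053
After 'pass': P(spam) = 0.5·0.1053 / (0.5·0.1053 + 0.75·0.8947) ≈ 0.0727
After 'pass': P(spam) = 0.5·0.0727 / (0.5·0.0727 + 0.75·0.9273) ≈ 0.0497
After 'pass': P(spam) = 0.5·0.0497 / (0.5·0.0497 + 0.75·0.9503) ≈ 0.0337
After 'flag': P(spam) = 0.5·0.0337 / (0.5·0.0337 + 0.25·0.9663) ≈ 0.0652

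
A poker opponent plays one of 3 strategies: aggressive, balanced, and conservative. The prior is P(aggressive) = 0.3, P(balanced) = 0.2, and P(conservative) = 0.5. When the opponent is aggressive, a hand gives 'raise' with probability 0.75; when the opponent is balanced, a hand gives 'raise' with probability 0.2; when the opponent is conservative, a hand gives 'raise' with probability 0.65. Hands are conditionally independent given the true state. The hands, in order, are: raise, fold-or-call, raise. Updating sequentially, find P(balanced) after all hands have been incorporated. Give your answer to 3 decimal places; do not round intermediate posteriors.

0.052

After 'raise': normaliser = 0.75·0.3000 + 0.2·0.2000 + 0.65·0.5000; P(aggressive) ≈ 0.3814, P(balanced) ≈ 0.0678, P(conservative) ≈ 0.5508
After 'fold-or-call': normaliser = 0.25·0.3814 + 0.8·0.0678 + 0.35·0.5508; P(aggressive) ≈ 0.2785, P(balanced) ≈ 0.1584, P(conservative) ≈ 0.5631
After 'raise': normaliser = 0.75·0.2785 + 0.2·0.1584 + 0.65·0.5631; P(aggressive) ≈ 0.3443, P(balanced) ≈ 0.0522, P(conservative) ≈ 0.6034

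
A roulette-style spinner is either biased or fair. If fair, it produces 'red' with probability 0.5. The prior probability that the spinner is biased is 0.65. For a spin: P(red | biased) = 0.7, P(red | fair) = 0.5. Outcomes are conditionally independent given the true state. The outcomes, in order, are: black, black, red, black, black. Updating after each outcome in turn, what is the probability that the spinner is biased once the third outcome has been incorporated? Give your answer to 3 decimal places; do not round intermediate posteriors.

After 'black': P(biased) = 0.3·0.6500 / (0.3·0.6500 + 0.5·0.3500) ≈ 0.5270
After 'black': P(biased) = 0.3·0.5270 / (0.3·0.5270 + 0.5·0.4730) ≈ 0.4007
After 'red': P(biased) = 0.7·0.4007 / (0.7·0.4007 + 0.5·0.5993) ≈ 0.4835

0.483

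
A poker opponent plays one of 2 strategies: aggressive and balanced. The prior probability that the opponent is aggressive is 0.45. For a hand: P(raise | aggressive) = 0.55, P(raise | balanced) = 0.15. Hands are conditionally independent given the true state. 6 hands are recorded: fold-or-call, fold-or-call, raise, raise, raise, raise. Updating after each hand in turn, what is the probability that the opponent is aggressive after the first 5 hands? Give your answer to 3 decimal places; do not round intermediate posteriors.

0.919

Apply Bayes' rule sequentially, carrying P(aggressive) forward.
After 'fold-or-call': P(aggressive) = 0.45·0.4500 / (0.45·0.4500 + 0.85·0.5500) ≈ 0.3022
After 'fold-or-call': P(aggressive) = 0.45·0.3022 / (0.45·0.3022 + 0.85·0.6978) ≈ 0.1865
After 'raise': P(aggressive) = 0.55·0.1865 / (0.55·0.1865 + 0.15·0.8135) ≈ 0.4568
After 'raise': P(aggressive) = 0.55·0.4568 / (0.55·0.4568 + 0.15·0.5432) ≈ 0.7551
After 'raise': P(aggressive) = 0.55·0.7551 / (0.55·0.7551 + 0.15·0.2449) ≈ 0.9187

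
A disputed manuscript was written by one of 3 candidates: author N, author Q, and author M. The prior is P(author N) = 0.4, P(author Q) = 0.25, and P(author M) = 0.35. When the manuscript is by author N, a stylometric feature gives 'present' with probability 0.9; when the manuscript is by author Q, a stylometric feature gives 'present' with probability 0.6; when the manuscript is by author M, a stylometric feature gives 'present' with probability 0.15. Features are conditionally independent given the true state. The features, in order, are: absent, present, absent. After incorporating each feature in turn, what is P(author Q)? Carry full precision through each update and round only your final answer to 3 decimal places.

Each posterior becomes the prior for the next update.
After 'absent': normaliser = 0.1·0.4000 + 0.4·0.2500 + 0.85·0.3500; P(author N) ≈ 0.0914, P(author Q) ≈ 0.2286, P(author M) ≈ 0.6800
After 'present': normaliser = 0.9·0.0914 + 0.6·0.2286 + 0.15·0.6800; P(author N) ≈ 0.2560, P(author Q) ≈ 0.4267, P(author M) ≈ 0.3173
After 'absent': normaliser = 0.1·0.2560 + 0.4·0.4267 + 0.85·0.3173; P(author N) ≈ 0.0549, P(author Q) ≈ 0.3662, P(author M) ≈ 0.5788

0.366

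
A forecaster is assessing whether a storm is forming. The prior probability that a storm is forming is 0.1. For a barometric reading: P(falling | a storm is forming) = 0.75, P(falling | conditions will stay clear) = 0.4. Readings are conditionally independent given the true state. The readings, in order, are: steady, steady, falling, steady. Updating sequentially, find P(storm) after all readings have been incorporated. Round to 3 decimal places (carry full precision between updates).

0.015

After 'steady': P(storm) = 0.25·0.1000 / (0.25·0.1000 + 0.6·0.9000) ≈ 0.0442
After 'steady': P(storm) = 0.25·0.0442 / (0.25·0.0442 + 0.6·0.9558) ≈ 0.0189
After 'falling': P(storm) = 0.75·0.0189 / (0.75·0.0189 + 0.4·0.9811) ≈ 0.0349
After 'steady': P(storm) = 0.25·0.0349 / (0.25·0.0349 + 0.6·0.9651) ≈ 0.0148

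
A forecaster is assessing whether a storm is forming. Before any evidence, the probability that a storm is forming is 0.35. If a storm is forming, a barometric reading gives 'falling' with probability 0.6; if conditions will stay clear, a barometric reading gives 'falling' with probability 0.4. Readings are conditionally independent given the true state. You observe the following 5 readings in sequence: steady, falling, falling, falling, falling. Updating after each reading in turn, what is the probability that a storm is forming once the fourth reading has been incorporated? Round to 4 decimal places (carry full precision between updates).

0.5478

Apply Bayes' rule sequentially, carrying P(storm) forward.
After 'steady': P(storm) = 0.4·0.3500 / (0.4·0.3500 + 0.6·0.6500) ≈ 0.2642
After 'falling': P(storm) = 0.6·0.2642 / (0.6·0.2642 + 0.4·0.7358) ≈ 0.3500
After 'falling': P(storm) = 0.6·0.3500 / (0.6·0.3500 + 0.4·0.6500) ≈ 0.4468
After 'falling': P(storm) = 0.6·0.4468 / (0.6·0.4468 + 0.4·0.5532) ≈ 0.5478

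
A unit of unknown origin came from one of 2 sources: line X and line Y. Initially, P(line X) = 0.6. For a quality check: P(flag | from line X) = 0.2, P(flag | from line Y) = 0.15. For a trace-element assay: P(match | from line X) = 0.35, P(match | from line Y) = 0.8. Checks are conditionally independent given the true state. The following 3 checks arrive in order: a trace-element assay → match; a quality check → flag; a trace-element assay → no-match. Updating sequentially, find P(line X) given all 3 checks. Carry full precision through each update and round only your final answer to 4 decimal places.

After a trace-element assay='match': P(line X) = 0.35·0.6000 / (0.35·0.6000 + 0.8·0.4000) ≈ 0.3962
After a quality check='flag': P(line X) = 0.2·0.3962 / (0.2·0.3962 + 0.15·0.6038) ≈ 0.4667
After a trace-element assay='no-match': P(line X) = 0.65·0.4667 / (0.65·0.4667 + 0.2·0.5333) ≈ 0.7398

0.7398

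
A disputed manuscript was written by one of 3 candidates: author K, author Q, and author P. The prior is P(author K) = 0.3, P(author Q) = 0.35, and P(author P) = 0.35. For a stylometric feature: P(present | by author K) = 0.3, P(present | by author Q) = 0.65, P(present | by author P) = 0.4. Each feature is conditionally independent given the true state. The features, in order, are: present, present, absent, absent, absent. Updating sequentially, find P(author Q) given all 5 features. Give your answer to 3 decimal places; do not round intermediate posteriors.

0.229

Each posterior becomes the prior for the next update.
After 'present': normaliser = 0.3·0.3000 + 0.65·0.3500 + 0.4·0.3500; P(author K) ≈ 0.1967, P(author Q) ≈ 0.4973, P(author P) ≈ 0.3060
After 'present': normaliser = 0.3·0.1967 + 0.65·0.4973 + 0.4·0.3060; P(author K) ≈ 0.1169, P(author Q) ≈ 0.6405, P(author P) ≈ 0.2426
After 'absent': normaliser = 0.7·0.1169 + 0.35·0.6405 + 0.6·0.2426; P(author K) ≈ 0.1813, P(author Q) ≈ 0.4964, P(author P) ≈ 0.3223
After 'absent': normaliser = 0.7·0.1813 + 0.35·0.4964 + 0.6·0.3223; P(author K) ≈ 0.2569, P(author Q) ≈ 0.3517, P(author P) ≈ 0.3914
After 'absent': normaliser = 0.7·0.2569 + 0.35·0.3517 + 0.6·0.3914; P(author K) ≈ 0.3344, P(author Q) ≈ 0.2289, P(author P) ≈ 0.4367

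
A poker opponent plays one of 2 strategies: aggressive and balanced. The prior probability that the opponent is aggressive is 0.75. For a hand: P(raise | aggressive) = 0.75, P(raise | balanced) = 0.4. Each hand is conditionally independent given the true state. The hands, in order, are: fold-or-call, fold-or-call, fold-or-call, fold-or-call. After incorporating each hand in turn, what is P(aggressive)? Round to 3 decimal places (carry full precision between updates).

After 'fold-or-call': P(aggressive) = 0.25·0.7500 / (0.25·0.7500 + 0.6·0.2500) ≈ 0.5556
After 'fold-or-call': P(aggressive) = 0.25·0.5556 / (0.25·0.5556 + 0.6·0.4444) ≈ 0.3425
After 'fold-or-call': P(aggressive) = 0.25·0.3425 / (0.25·0.3425 + 0.6·0.6575) ≈ 0.1783
After 'fold-or-call': P(aggressive) = 0.25·0.1783 / (0.25·0.1783 + 0.6·0.8217) ≈ 0.0829

0.083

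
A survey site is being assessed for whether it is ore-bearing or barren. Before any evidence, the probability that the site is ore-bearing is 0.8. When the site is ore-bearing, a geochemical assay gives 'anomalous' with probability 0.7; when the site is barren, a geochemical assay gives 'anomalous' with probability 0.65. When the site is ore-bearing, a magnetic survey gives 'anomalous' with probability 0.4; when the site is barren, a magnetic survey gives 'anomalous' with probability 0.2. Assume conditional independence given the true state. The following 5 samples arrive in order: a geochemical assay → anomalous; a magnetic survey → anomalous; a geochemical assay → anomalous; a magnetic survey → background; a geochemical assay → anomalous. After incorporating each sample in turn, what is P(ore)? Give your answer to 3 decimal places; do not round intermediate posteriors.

0.882

After a geochemical assay='anomalous': P(ore) = 0.7·0.8000 / (0.7·0.8000 + 0.65·0.2000) ≈ 0.8116
After a magnetic survey='anomalous': P(ore) = 0.4·0.8116 / (0.4·0.8116 + 0.2·0.1884) ≈ 0.8960
After a geochemical assay='anomalous': P(ore) = 0.7·0.8960 / (0.7·0.8960 + 0.65·0.1040) ≈ 0.9027
After a magnetic survey='background': P(ore) = 0.6·0.9027 / (0.6·0.9027 + 0.8·0.0973) ≈ 0.8743
After a geochemical assay='anomalous': P(ore) = 0.7·0.8743 / (0.7·0.8743 + 0.65·0.1257) ≈ 0.8823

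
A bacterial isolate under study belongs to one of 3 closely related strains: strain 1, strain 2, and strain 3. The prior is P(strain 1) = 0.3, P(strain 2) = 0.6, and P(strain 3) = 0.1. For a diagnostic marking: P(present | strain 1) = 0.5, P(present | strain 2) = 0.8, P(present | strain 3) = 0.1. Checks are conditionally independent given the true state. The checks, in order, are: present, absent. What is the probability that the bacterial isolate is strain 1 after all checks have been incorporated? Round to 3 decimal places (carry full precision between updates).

After 'present': normaliser = 0.5·0.3000 + 0.8·0.6000 + 0.1·0.1000; P(strain 1) ≈ 0.2344, P(strain 2) ≈ 0.7500, P(strain 3) ≈ 0.0156
After 'absent': normaliser = 0.5·0.2344 + 0.2·0.7500 + 0.9·0.0156; P(strain 1) ≈ 0.4167, P(strain 2) ≈ 0.5333, P(strain 3) ≈ 0.0500

0.417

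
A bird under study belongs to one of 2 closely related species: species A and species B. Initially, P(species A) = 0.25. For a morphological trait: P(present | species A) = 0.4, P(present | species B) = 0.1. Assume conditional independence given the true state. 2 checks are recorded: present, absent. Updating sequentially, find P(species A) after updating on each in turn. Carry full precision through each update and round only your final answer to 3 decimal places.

After 'present': P(species A) = 0.4·0.2500 / (0.4·0.2500 + 0.1·0.7500) ≈ 0.5714
After 'absent': P(species A) = 0.6·0.5714 / (0.6·0.5714 + 0.9·0.4286) ≈ 0.4706

0.471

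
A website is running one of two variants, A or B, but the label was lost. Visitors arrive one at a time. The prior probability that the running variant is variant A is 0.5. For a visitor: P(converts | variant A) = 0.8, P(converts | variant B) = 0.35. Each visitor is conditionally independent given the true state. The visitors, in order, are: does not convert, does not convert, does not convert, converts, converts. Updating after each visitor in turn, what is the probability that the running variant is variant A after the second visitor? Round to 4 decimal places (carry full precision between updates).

0.0865

After 'does not convert': P(A) = 0.2·0.5000 / (0.2·0.5000 + 0.65·0.5000) ≈ 0.2353
After 'does not convert': P(A) = 0.2·0.2353 / (0.2·0.2353 + 0.65·0.7647) ≈ 0.0865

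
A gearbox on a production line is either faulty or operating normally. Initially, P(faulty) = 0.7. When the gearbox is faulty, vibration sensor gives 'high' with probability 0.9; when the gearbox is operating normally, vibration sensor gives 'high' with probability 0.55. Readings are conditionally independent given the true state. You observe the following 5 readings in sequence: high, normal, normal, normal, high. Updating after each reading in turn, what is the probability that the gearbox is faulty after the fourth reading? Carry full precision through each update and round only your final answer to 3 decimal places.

0.040

Each posterior becomes the prior for the next update.
After 'high': P(faulty) = 0.9·0.7000 / (0.9·0.7000 + 0.55·0.3000) ≈ 0.7925
After 'normal': P(faulty) = 0.1·0.7925 / (0.1·0.7925 + 0.45·0.2075) ≈ 0.4590
After 'normal': P(faulty) = 0.1·0.4590 / (0.1·0.4590 + 0.45·0.5410) ≈ 0.1586
After 'normal': P(faulty) = 0.1·0.1586 / (0.1·0.1586 + 0.45·0.8414) ≈ 0.0402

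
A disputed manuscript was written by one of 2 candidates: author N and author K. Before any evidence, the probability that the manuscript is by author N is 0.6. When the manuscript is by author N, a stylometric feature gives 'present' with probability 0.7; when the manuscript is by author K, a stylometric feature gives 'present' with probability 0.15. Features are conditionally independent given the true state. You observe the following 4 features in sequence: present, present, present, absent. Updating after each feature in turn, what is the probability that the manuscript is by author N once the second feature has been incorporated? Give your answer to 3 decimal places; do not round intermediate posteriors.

Apply Bayes' rule sequentially, carrying P(author N) forward.
After 'present': P(author N) = 0.7·0.6000 / (0.7·0.6000 + 0.15·0.4000) ≈ 0.8750
After 'present': P(author N) = 0.7·0.8750 / (0.7·0.8750 + 0.15·0.1250) ≈ 0.9703

0.970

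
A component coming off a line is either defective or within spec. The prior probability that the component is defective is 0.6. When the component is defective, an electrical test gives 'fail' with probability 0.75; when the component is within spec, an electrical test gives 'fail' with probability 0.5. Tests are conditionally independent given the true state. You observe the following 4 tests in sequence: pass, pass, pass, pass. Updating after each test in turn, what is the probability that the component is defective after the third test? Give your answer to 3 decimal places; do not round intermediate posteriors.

After 'pass': P(defective) = 0.25·0.6000 / (0.25·0.6000 + 0.5·0.4000) ≈ 0.4286
After 'pass': P(defective) = 0.25·0.4286 / (0.25·0.4286 + 0.5·0.5714) ≈ 0.2727
After 'pass': P(defective) = 0.25·0.2727 / (0.25·0.2727 + 0.5·0.7273) ≈ 0.1579

0.158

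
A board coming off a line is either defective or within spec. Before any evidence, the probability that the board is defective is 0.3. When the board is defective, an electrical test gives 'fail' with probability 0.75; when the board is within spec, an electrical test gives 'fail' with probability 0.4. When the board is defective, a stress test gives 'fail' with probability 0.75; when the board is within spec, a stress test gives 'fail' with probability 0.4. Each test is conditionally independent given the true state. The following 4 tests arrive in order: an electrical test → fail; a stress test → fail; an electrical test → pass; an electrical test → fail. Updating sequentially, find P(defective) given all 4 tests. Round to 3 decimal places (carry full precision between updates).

After an electrical test='fail': P(defective) = 0.75·0.3000 / (0.75·0.3000 + 0.4·0.7000) ≈ 0.4455
After a stress test='fail': P(defective) = 0.75·0.4455 / (0.75·0.4455 + 0.4·0.5545) ≈ 0.6011
After an electrical test='pass': P(defective) = 0.25·0.6011 / (0.25·0.6011 + 0.6·0.3989) ≈ 0.3857
After an electrical test='fail': P(defective) = 0.75·0.3857 / (0.75·0.3857 + 0.4·0.6143) ≈ 0.5407

0.541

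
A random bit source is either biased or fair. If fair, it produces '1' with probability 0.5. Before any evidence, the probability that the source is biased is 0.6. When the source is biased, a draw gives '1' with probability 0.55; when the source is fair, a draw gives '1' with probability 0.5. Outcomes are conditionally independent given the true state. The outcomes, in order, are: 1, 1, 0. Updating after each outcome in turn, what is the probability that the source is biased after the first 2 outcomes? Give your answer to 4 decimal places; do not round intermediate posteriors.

0.6448

After '1': P(biased) = 0.55·0.6000 / (0.55·0.6000 + 0.5·0.4000) ≈ 0.6226
After '1': P(biased) = 0.55·0.6226 / (0.55·0.6226 + 0.5·0.3774) ≈ 0.6448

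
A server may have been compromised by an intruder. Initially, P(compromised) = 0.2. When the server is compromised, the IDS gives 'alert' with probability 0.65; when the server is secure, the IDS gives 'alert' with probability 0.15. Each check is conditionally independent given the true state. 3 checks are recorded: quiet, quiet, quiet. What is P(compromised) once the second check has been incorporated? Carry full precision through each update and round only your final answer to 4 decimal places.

Apply Bayes' rule sequentially, carrying P(compromised) forward.
After 'quiet': P(compromised) = 0.35·0.2000 / (0.35·0.2000 + 0.85·0.8000) ≈ 0.0933
After 'quiet': P(compromised) = 0.35·0.0933 / (0.35·0.0933 + 0.85·0.9067) ≈ 0.0407

0.0407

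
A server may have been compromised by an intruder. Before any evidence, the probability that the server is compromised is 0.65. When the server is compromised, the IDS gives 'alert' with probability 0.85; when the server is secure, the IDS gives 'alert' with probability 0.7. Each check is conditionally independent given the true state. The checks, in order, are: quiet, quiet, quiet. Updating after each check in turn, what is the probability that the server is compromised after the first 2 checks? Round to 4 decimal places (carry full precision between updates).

After 'quiet': P(compromised) = 0.15·0.6500 / (0.15·0.6500 + 0.3·0.3500) ≈ 0.4815
After 'quiet': P(compromised) = 0.15·0.4815 / (0.15·0.4815 + 0.3·0.5185) ≈ 0.3171

0.3171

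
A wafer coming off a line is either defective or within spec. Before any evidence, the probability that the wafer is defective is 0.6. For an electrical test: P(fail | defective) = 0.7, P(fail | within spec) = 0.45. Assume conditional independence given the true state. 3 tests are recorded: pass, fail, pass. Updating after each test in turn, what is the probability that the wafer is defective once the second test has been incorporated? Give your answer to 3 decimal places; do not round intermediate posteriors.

0.560

After 'pass': P(defective) = 0.3·0.6000 / (0.3·0.6000 + 0.55·0.4000) ≈ 0.4500
After 'fail': P(defective) = 0.7·0.4500 / (0.7·0.4500 + 0.45·0.5500) ≈ 0.5600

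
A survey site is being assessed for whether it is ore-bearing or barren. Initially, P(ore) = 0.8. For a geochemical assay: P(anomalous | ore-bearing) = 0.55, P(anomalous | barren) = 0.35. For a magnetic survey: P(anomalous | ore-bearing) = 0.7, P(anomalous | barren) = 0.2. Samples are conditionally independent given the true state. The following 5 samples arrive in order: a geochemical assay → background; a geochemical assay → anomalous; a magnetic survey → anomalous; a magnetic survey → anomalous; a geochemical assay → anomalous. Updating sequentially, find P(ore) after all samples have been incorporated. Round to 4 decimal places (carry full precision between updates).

0.9882

After a geochemical assay='background': P(ore) = 0.45·0.8000 / (0.45·0.8000 + 0.65·0.2000) ≈ 0.7347
After a geochemical assay='anomalous': P(ore) = 0.55·0.7347 / (0.55·0.7347 + 0.35·0.2653) ≈ 0.8131
After a magnetic survey='anomalous': P(ore) = 0.7·0.8131 / (0.7·0.8131 + 0.2·0.1869) ≈ 0.9384
After a magnetic survey='anomalous': P(ore) = 0.7·0.9384 / (0.7·0.9384 + 0.2·0.0616) ≈ 0.9816
After a geochemical assay='anomalous': P(ore) = 0.55·0.9816 / (0.55·0.9816 + 0.35·0.0184) ≈ 0.9882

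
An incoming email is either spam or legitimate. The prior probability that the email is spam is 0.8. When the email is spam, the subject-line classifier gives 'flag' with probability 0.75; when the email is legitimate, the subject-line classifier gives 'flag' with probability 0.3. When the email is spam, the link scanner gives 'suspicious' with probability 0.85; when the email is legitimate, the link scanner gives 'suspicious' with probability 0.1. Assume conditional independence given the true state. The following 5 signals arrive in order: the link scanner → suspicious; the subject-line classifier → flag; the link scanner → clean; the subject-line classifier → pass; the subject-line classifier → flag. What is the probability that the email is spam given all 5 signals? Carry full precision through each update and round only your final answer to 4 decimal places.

Each posterior becomes the prior for the next update.
After the link scanner='suspicious': P(spam) = 0.85·0.8000 / (0.85·0.8000 + 0.1·0.2000) ≈ 0.9714
After the subject-line classifier='flag': P(spam) = 0.75·0.9714 / (0.75·0.9714 + 0.3·0.0286) ≈ 0.9884
After the link scanner='clean': P(spam) = 0.15·0.9884 / (0.15·0.9884 + 0.9·0.0116) ≈ 0.9341
After the subject-line classifier='pass': P(spam) = 0.25·0.9341 / (0.25·0.9341 + 0.7·0.0659) ≈ 0.8350
After the subject-line classifier='flag': P(spam) = 0.75·0.8350 / (0.75·0.8350 + 0.3·0.1650) ≈ 0.9267

0.9267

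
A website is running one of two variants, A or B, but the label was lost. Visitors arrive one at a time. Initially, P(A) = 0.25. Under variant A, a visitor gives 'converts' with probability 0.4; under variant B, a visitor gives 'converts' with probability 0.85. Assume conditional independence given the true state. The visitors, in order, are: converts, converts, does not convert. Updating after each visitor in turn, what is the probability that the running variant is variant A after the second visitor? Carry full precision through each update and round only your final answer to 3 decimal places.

After 'converts': P(A) = 0.4·0.2500 / (0.4·0.2500 + 0.85·0.7500) ≈ 0.1356
After 'converts': P(A) = 0.4·0.1356 / (0.4·0.1356 + 0.85·0.8644) ≈ 0.0687

0.069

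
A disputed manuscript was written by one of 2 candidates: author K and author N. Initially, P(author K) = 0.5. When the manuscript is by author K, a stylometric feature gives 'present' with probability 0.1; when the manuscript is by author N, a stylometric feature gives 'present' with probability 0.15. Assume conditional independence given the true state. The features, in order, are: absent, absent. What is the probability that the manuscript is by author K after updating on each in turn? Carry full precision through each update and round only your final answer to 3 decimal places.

0.529

After 'absent': P(author K) = 0.9·0.5000 / (0.9·0.5000 + 0.85·0.5000) ≈ 0.5143
After 'absent': P(author K) = 0.9·0.5143 / (0.9·0.5143 + 0.85·0.4857) ≈ 0.5285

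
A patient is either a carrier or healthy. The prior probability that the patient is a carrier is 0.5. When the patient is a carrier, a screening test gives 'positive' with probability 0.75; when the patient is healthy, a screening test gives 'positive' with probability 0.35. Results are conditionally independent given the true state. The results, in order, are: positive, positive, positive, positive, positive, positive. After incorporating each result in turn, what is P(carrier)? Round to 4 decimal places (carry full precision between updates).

0.9898

After 'positive': P(carrier) = 0.75·0.5000 / (0.75·0.5000 + 0.35·0.5000) ≈ 0.6818
After 'positive': P(carrier) = 0.75·0.6818 / (0.75·0.6818 + 0.35·0.3182) ≈ 0.8212
After 'positive': P(carrier) = 0.75·0.8212 / (0.75·0.8212 + 0.35·0.1788) ≈ 0.9077
After 'positive': P(carrier) = 0.75·0.9077 / (0.75·0.9077 + 0.35·0.0923) ≈ 0.9547
After 'positive': P(carrier) = 0.75·0.9547 / (0.75·0.9547 + 0.35·0.0453) ≈ 0.9783
After 'positive': P(carrier) = 0.75·0.9783 / (0.75·0.9783 + 0.35·0.0217) ≈ 0.9898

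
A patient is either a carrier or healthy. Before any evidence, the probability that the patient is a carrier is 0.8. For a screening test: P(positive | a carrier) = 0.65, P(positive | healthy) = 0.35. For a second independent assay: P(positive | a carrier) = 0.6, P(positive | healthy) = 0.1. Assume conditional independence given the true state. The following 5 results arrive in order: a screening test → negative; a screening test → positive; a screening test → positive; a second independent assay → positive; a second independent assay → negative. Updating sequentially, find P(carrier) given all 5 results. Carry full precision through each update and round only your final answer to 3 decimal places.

0.952

After a screening test='negative': P(carrier) = 0.35·0.8000 / (0.35·0.8000 + 0.65·0.2000) ≈ 0.6829
After a screening test='positive': P(carrier) = 0.65·0.6829 / (0.65·0.6829 + 0.35·0.3171) ≈ 0.8000
After a screening test='positive': P(carrier) = 0.65·0.8000 / (0.65·0.8000 + 0.35·0.2000) ≈ 0.8814
After a second independent assay='positive': P(carrier) = 0.6·0.8814 / (0.6·0.8814 + 0.1·0.1186) ≈ 0.9781
After a second independent assay='negative': P(carrier) = 0.4·0.9781 / (0.4·0.9781 + 0.9·0.0219) ≈ 0.9519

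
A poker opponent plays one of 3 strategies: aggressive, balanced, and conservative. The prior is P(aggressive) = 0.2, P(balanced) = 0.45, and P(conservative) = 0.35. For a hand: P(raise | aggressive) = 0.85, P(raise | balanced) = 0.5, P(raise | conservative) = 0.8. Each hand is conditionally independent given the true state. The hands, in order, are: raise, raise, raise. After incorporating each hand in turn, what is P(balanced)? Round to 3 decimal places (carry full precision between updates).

After 'raise': normaliser = 0.85·0.2000 + 0.5·0.4500 + 0.8·0.3500; P(aggressive) ≈ 0.2519, P(balanced) ≈ 0.3333, P(conservative) ≈ 0.4148
After 'raise': normaliser = 0.85·0.2519 + 0.5·0.3333 + 0.8·0.4148; P(aggressive) ≈ 0.3004, P(balanced) ≈ 0.2339, P(conservative) ≈ 0.4657
After 'raise': normaliser = 0.85·0.3004 + 0.5·0.2339 + 0.8·0.4657; P(aggressive) ≈ 0.3428, P(balanced) ≈ 0.1570, P(conservative) ≈ 0.5002

0.157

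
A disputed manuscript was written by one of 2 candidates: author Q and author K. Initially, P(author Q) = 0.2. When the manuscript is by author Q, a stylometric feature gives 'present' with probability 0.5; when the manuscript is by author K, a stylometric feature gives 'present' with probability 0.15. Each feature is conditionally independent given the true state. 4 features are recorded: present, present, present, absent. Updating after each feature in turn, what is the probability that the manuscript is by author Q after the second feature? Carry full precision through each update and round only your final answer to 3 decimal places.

0.735

After 'present': P(author Q) = 0.5·0.2000 / (0.5·0.2000 + 0.15·0.8000) ≈ 0.4545
After 'present': P(author Q) = 0.5·0.4545 / (0.5·0.4545 + 0.15·0.5455) ≈ 0.7353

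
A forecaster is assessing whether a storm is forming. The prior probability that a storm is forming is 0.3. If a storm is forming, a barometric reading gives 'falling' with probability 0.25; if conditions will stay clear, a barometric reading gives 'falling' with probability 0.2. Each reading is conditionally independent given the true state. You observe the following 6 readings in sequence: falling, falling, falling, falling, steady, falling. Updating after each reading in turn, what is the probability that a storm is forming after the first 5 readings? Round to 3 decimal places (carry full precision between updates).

After 'falling': P(storm) = 0.25·0.3000 / (0.25·0.3000 + 0.2·0.7000) ≈ 0.3488
After 'falling': P(storm) = 0.25·0.3488 / (0.25·0.3488 + 0.2·0.6512) ≈ 0.4011
After 'falling': P(storm) = 0.25·0.4011 / (0.25·0.4011 + 0.2·0.5989) ≈ 0.4557
After 'falling': P(storm) = 0.25·0.4557 / (0.25·0.4557 + 0.2·0.5443) ≈ 0.5113
After 'steady': P(storm) = 0.75·0.5113 / (0.75·0.5113 + 0.8·0.4887) ≈ 0.4952

0.495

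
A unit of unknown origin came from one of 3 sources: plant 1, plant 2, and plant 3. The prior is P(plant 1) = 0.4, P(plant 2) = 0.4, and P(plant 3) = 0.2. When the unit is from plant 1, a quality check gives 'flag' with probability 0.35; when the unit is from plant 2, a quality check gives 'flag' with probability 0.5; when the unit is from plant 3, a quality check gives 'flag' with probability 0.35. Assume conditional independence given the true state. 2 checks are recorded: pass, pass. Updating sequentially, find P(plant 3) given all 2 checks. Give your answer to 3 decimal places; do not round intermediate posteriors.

0.239

After 'pass': normaliser = 0.65·0.4000 + 0.5·0.4000 + 0.65·0.2000; P(plant 1) ≈ 0.4407, P(plant 2) ≈ 0.3390, P(plant 3) ≈ 0.2203
After 'pass': normaliser = 0.65·0.4407 + 0.5·0.3390 + 0.65·0.2203; P(plant 1) ≈ 0.4781, P(plant 2) ≈ 0.2829, P(plant 3) ≈ 0.2390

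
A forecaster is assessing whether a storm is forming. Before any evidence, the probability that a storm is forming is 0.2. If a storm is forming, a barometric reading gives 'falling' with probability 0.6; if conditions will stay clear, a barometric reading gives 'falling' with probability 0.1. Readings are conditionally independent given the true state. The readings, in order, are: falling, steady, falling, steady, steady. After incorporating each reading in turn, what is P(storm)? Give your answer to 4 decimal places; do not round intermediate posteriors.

After 'falling': P(storm) = 0.6·0.2000 / (0.6·0.2000 + 0.1·0.8000) ≈ 0.6000
After 'steady': P(storm) = 0.4·0.6000 / (0.4·0.6000 + 0.9·0.4000) ≈ 0.4000
After 'falling': P(storm) = 0.6·0.4000 / (0.6·0.4000 + 0.1·0.6000) ≈ 0.8000
After 'steady': P(storm) = 0.4·0.8000 / (0.4·0.8000 + 0.9·0.2000) ≈ 0.6400
After 'steady': P(storm) = 0.4·0.6400 / (0.4·0.6400 + 0.9·0.3600) ≈ 0.4414

0.4414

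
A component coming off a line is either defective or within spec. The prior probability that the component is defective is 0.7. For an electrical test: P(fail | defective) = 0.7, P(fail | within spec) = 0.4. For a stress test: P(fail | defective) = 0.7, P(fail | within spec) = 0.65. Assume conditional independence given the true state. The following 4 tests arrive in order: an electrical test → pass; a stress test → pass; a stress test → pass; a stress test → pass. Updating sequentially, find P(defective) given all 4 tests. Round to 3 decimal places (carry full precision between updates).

After an electrical test='pass': P(defective) = 0.3·0.7000 / (0.3·0.7000 + 0.6·0.3000) ≈ 0.5385
After a stress test='pass': P(defective) = 0.3·0.5385 / (0.3·0.5385 + 0.35·0.4615) ≈ 0.5000
After a stress test='pass': P(defective) = 0.3·0.5000 / (0.3·0.5000 + 0.35·0.5000) ≈ 0.4615
After a stress test='pass': P(defective) = 0.3·0.4615 / (0.3·0.4615 + 0.35·0.5385) ≈ 0.4235

0.424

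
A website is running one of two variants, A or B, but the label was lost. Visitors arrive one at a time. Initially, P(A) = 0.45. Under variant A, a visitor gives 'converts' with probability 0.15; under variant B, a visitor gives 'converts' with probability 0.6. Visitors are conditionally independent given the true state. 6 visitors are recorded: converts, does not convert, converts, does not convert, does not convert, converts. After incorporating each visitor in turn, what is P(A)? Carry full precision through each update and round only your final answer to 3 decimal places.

After 'converts': P(A) = 0.15·0.4500 / (0.15·0.4500 + 0.6·0.5500) ≈ 0.1698
After 'does not convert': P(A) = 0.85·0.1698 / (0.85·0.1698 + 0.4·0.8302) ≈ 0.3030
After 'converts': P(A) = 0.15·0.3030 / (0.15·0.3030 + 0.6·0.6970) ≈ 0.0980
After 'does not convert': P(A) = 0.85·0.0980 / (0.85·0.0980 + 0.4·0.9020) ≈ 0.1876
After 'does not convert': P(A) = 0.85·0.1876 / (0.85·0.1876 + 0.4·0.8124) ≈ 0.3292
After 'converts': P(A) = 0.15·0.3292 / (0.15·0.3292 + 0.6·0.6708) ≈ 0.1093

0.109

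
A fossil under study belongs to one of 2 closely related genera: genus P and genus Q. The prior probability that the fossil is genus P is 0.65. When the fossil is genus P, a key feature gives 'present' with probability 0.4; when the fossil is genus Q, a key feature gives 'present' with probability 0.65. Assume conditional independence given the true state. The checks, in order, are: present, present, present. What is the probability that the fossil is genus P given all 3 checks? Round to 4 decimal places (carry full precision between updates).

0.3021

After 'present': P(genus P) = 0.4·0.6500 / (0.4·0.6500 + 0.65·0.3500) ≈ 0.5333
After 'present': P(genus P) = 0.4·0.5333 / (0.4·0.5333 + 0.65·0.4667) ≈ 0.4129
After 'present': P(genus P) = 0.4·0.4129 / (0.4·0.4129 + 0.65·0.5871) ≈ 0.3021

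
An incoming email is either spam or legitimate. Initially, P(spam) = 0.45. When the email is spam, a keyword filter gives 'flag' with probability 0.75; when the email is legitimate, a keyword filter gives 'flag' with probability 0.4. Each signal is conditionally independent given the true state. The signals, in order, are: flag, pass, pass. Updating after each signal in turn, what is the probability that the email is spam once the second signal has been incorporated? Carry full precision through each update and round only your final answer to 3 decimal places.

Each posterior becomes the prior for the next update.
After 'flag': P(spam) = 0.75·0.4500 / (0.75·0.4500 + 0.4·0.5500) ≈ 0.6054
After 'pass': P(spam) = 0.25·0.6054 / (0.25·0.6054 + 0.6·0.3946) ≈ 0.3899

0.390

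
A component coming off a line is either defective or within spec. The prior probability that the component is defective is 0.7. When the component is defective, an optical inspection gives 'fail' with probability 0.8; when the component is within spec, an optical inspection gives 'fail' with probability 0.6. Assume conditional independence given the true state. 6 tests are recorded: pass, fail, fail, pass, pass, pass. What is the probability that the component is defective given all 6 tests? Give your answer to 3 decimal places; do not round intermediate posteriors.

After 'pass': P(defective) = 0.2·0.7000 / (0.2·0.7000 + 0.4·0.3000) ≈ 0.5385
After 'fail': P(defective) = 0.8·0.5385 / (0.8·0.5385 + 0.6·0.4615) ≈ 0.6087
After 'fail': P(defective) = 0.8·0.6087 / (0.8·0.6087 + 0.6·0.3913) ≈ 0.6747
After 'pass': P(defective) = 0.2·0.6747 / (0.2·0.6747 + 0.4·0.3253) ≈ 0.5091
After 'pass': P(defective) = 0.2·0.5091 / (0.2·0.5091 + 0.4·0.4909) ≈ 0.3415
After 'pass': P(defective) = 0.2·0.3415 / (0.2·0.3415 + 0.4·0.6585) ≈ 0.2059

0.206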